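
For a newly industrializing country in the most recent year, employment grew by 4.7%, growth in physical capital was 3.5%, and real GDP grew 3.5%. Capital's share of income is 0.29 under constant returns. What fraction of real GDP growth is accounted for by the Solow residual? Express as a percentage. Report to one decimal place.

The Solow residual accounted for -24.3% of growth.

Labor's share = 1 − 0.29 = 0.71.
Physical capital: 0.29 × 3.5 = 1.015 pp.
Employment: 0.71 × 4.7 = 3.337 pp.
TFP growth = 3.5 − 4.352 = -0.852%.
TFP share of growth = -0.852 / 3.5 × 100 = -24.343%.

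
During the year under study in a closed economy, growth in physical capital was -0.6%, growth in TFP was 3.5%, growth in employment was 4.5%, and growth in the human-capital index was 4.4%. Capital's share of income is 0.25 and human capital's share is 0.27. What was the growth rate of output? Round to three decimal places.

Labor's share = 1 − 0.25 − 0.27 = 0.48.
Physical capital: 0.25 × (-0.6) = -0.15 pp.
The human-capital index: 0.27 × 4.4 = 1.188 pp.
Employment: 0.48 × 4.5 = 2.16 pp.
Output growth = 3.5 + 3.198 = 6.698%.

6.698%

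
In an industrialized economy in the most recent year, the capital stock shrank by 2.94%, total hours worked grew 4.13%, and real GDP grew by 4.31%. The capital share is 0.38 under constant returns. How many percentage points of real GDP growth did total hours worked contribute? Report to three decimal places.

2.561 pp

Labor's share = 1 − 0.38 = 0.62.
Contribution = share × growth = 0.62 × 4.13 = 2.5606 pp.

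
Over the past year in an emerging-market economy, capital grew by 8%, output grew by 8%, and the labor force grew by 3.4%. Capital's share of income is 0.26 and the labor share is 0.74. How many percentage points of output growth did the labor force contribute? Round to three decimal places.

2.516 percentage points

Labor's share = 1 − 0.26 = 0.74.
Contribution = share × growth = 0.74 × 3.4 = 2.516 pp.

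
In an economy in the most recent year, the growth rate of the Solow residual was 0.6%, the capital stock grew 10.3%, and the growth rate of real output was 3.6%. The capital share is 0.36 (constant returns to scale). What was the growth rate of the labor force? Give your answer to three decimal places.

Labor's share = 1 − 0.36 = 0.64.
gY = gA + 0.36×10.3 + 0.64×g.
0.64×g = 3.6 − 0.6 − 3.708 = -0.708.
g = -0.708 / 0.64 = -1.10625%.

-1.106%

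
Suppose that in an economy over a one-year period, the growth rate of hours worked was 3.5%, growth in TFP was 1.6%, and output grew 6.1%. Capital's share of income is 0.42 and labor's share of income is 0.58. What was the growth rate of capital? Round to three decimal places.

Labor's share = 1 − 0.42 = 0.58.
gY = gA + 0.58×3.5 + 0.42×g.
0.42×g = 6.1 − 1.6 − 2.03 = 2.47.
g = 2.47 / 0.42 = 5.88095%.

5.881%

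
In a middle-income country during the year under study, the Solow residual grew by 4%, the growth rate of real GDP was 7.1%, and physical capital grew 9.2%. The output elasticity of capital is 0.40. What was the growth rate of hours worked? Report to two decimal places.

-0.97%

Labor's share = 1 − 0.4 = 0.6.
gY = gA + 0.4×9.2 + 0.6×g.
0.6×g = 7.1 − 4 − 3.68 = -0.58.
g = -0.58 / 0.6 = -0.9667%.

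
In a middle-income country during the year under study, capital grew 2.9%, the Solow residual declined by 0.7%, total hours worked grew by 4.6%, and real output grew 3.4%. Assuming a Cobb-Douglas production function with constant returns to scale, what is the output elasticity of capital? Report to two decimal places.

0.29

gY = gA + α·gK + (1−α)·gL, so gY − gA − gL = α(gK − gL).
3.4 + 0.7 − 4.6 = α × (2.9 − 4.6).
-0.5 = -1.7 α, so α = 0.2941.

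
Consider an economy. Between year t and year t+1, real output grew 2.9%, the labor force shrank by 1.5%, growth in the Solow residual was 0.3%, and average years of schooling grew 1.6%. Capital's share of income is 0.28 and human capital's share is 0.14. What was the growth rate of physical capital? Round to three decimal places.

Labor's share = 1 − 0.28 − 0.14 = 0.58.
gY = gA + 0.14×1.6 + 0.58×(-1.5) + 0.28×g.
0.28×g = 2.9 − 0.3 + 0.646 = 3.246.
g = 3.246 / 0.28 = 11.59286%.

11.593%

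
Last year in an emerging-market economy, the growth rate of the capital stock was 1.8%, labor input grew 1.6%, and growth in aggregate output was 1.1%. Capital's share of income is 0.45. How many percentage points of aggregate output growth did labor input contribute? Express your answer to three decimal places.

Labor's share = 1 − 0.45 = 0.55.
Contribution = share × growth = 0.55 × 1.6 = 0.88 pp.

0.880 percentage points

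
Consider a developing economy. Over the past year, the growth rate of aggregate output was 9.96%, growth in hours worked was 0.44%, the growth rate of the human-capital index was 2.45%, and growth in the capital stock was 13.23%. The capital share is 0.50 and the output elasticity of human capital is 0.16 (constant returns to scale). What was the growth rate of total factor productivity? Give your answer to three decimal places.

Labor's share = 1 − 0.5 − 0.16 = 0.34.
The capital stock: 0.5 × 13.23 = 6.615 pp.
The human-capital index: 0.16 × 2.45 = 0.392 pp.
Hours worked: 0.34 × 0.44 = 0.1496 pp.
TFP growth = 9.96 − 7.1566 = 2.8034%.

Total factor productivity grew 2.803%.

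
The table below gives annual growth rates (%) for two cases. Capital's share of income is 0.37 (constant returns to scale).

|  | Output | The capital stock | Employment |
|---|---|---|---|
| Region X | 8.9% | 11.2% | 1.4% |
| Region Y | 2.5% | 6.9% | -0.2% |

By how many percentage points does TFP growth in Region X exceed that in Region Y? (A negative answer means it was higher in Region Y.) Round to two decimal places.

Labor's share = 1 − 0.37 = 0.63.
Region X: TFP = 8.9 − 4.144 − 0.882 = 3.874%.
Region Y: TFP = 2.5 − 2.553 + 0.126 = 0.073%.
Difference = 3.874 − (0.073) = 3.801 pp.

3.80 percentage points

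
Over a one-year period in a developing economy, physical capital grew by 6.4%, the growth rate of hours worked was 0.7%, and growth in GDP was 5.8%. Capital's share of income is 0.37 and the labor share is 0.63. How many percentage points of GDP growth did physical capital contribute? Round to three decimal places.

Contribution = share × growth = 0.37 × 6.4 = 2.368 pp.

2.368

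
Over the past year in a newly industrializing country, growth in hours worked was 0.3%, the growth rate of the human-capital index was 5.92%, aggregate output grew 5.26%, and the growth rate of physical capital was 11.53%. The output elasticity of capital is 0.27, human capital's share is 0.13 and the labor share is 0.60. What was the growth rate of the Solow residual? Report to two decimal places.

Labor's share = 1 − 0.27 − 0.13 = 0.6.
Physical capital: 0.27 × 11.53 = 3.1131 pp.
The human-capital index: 0.13 × 5.92 = 0.7696 pp.
Hours worked: 0.6 × 0.3 = 0.18 pp.
TFP growth = 5.26 − 4.0627 = 1.1973%.

The Solow residual growth was 1.20%.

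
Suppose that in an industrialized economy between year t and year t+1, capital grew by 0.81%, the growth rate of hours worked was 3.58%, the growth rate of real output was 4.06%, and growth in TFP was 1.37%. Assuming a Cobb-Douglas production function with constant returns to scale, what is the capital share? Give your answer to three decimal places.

0.321

gY = gA + α·gK + (1−α)·gL, so gY − gA − gL = α(gK − gL).
4.06 − 1.37 − 3.58 = α × (0.81 − 3.58).
-0.89 = -2.77 α, so α = 0.3213.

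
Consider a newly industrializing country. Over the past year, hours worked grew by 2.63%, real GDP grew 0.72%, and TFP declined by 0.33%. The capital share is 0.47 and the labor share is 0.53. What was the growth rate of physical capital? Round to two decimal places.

Labor's share = 1 − 0.47 = 0.53.
gY = gA + 0.53×2.63 + 0.47×g.
0.47×g = 0.72 + 0.33 − 1.3939 = -0.3439.
g = -0.3439 / 0.47 = -0.7317%.

-0.73%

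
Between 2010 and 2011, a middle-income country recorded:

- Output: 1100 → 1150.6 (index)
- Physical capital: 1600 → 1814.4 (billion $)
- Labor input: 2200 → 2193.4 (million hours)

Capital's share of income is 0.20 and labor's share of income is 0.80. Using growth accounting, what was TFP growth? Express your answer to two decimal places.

2.16%

Output growth = (1150.6 − 1100) / 1100 = 4.6%.
Physical capital growth = (1814.4 − 1600) / 1600 = 13.4%.
Labor input growth = (2193.4 − 2200) / 2200 = -0.3%.
Labor's share = 1 − 0.2 = 0.8.
Physical capital: 0.2 × 13.4 = 2.68 pp.
Labor input: 0.8 × (-0.3) = -0.24 pp.
TFP growth = 4.6 − 2.44 = 2.16%.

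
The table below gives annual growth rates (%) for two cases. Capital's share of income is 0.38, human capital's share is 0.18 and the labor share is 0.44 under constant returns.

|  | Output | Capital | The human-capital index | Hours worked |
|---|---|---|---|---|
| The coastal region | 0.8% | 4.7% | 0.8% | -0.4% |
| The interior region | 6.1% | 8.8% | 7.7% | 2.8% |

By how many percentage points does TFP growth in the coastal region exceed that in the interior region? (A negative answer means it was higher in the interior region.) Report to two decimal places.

Labor's share = 1 − 0.38 − 0.18 = 0.44.
The coastal region: TFP = 0.8 − 1.786 − 0.144 + 0.176 = -0.954%.
The interior region: TFP = 6.1 − 3.344 − 1.386 − 1.232 = 0.138%.
Difference = -0.954 − (0.138) = -1.092 pp.

-1.09 percentage points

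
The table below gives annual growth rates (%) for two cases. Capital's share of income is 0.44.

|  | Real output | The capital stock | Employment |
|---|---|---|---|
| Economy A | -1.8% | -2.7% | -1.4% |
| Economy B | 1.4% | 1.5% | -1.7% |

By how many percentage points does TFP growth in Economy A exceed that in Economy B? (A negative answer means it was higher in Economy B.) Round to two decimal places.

Labor's share = 1 − 0.44 = 0.56.
Economy A: TFP = -1.8 + 1.188 + 0.784 = 0.172%.
Economy B: TFP = 1.4 − 0.66 + 0.952 = 1.692%.
Difference = 0.172 − (1.692) = -1.52 pp.

-1.52 percentage points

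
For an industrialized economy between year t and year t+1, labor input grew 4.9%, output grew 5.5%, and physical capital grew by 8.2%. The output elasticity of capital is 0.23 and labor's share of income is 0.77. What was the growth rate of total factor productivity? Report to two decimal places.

-0.16%

Labor's share = 1 − 0.23 = 0.77.
Physical capital: 0.23 × 8.2 = 1.886 pp.
Labor input: 0.77 × 4.9 = 3.773 pp.
TFP growth = 5.5 − 5.659 = -0.159%.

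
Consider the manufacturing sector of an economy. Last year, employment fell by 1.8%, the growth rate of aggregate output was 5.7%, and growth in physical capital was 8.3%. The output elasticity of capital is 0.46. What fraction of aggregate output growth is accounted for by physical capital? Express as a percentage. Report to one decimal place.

Physical capital accounted for 67.0% of growth.

Physical capital contributed 0.46 × 8.3 = 3.818 pp.
Share of growth = 3.818 / 5.7 × 100 = 66.982%.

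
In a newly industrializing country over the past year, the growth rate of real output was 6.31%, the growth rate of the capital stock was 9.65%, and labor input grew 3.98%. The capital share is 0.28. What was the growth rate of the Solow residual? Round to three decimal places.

0.742%

Labor's share = 1 − 0.28 = 0.72.
The capital stock: 0.28 × 9.65 = 2.702 pp.
Labor input: 0.72 × 3.98 = 2.8656 pp.
TFP growth = 6.31 − 5.5676 = 0.7424%.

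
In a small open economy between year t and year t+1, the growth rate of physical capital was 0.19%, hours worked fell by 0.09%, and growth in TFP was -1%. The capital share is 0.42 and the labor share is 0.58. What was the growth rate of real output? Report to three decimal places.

-0.972%

Labor's share = 1 − 0.42 = 0.58.
Physical capital: 0.42 × 0.19 = 0.0798 pp.
Hours worked: 0.58 × (-0.09) = -0.0522 pp.
Output growth = -1 + 0.0276 = -0.9724%.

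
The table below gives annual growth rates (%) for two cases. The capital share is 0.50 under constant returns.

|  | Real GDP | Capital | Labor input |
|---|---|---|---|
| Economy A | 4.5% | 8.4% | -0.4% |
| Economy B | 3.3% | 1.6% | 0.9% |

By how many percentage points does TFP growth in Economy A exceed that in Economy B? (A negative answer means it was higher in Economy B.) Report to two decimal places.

-1.55 percentage points

Labor's share = 1 − 0.5 = 0.5.
Economy A: TFP = 4.5 − 4.2 + 0.2 = 0.5%.
Economy B: TFP = 3.3 − 0.8 − 0.45 = 2.05%.
Difference = 0.5 − (2.05) = -1.55 pp.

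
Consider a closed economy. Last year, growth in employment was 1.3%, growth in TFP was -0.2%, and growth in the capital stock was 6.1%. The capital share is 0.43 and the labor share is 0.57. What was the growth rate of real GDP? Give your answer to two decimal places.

Labor's share = 1 − 0.43 = 0.57.
The capital stock: 0.43 × 6.1 = 2.623 pp.
Employment: 0.57 × 1.3 = 0.741 pp.
Output growth = -0.2 + 3.364 = 3.164%.

Real GDP growth was 3.16%.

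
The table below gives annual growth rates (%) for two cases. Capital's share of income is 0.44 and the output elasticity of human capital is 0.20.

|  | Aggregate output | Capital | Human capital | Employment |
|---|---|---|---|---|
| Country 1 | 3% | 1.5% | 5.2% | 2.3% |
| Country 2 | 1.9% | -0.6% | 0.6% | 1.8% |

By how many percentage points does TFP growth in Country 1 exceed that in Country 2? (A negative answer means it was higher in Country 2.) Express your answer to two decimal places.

Labor's share = 1 − 0.44 − 0.2 = 0.36.
Country 1: TFP = 3 − 0.66 − 1.04 − 0.828 = 0.472%.
Country 2: TFP = 1.9 + 0.264 − 0.12 − 0.648 = 1.396%.
Difference = 0.472 − (1.396) = -0.924 pp.

-0.92 percentage points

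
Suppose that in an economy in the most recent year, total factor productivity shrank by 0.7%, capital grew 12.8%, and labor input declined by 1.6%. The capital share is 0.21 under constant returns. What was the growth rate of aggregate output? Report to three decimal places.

Labor's share = 1 − 0.21 = 0.79.
Capital: 0.21 × 12.8 = 2.688 pp.
Labor input: 0.79 × (-1.6) = -1.264 pp.
Output growth = -0.7 + 1.424 = 0.724%.

0.724%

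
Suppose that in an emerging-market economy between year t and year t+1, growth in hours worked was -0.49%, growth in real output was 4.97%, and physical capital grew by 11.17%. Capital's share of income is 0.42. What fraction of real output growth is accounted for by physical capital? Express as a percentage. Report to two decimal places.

94.39%

Physical capital contributed 0.42 × 11.17 = 4.6914 pp.
Share of growth = 4.6914 / 4.97 × 100 = 94.3944%.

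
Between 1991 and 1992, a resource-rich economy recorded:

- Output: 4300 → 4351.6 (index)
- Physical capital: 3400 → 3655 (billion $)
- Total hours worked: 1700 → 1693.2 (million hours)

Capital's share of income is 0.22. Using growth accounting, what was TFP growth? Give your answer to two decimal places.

Output growth = (4351.6 − 4300) / 4300 = 1.2%.
Physical capital growth = (3655 − 3400) / 3400 = 7.5%.
Total hours worked growth = (1693.2 − 1700) / 1700 = -0.4%.
Labor's share = 1 − 0.22 = 0.78.
Physical capital: 0.22 × 7.5 = 1.65 pp.
Total hours worked: 0.78 × (-0.4) = -0.312 pp.
TFP growth = 1.2 − 1.338 = -0.138%.

-0.14%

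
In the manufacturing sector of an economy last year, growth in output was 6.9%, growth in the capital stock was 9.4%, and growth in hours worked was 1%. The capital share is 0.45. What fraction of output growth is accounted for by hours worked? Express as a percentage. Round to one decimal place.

Hours worked accounted for 8.0% of growth.

Labor's share = 1 − 0.45 = 0.55.
Hours worked contributed 0.55 × 1 = 0.55 pp.
Share of growth = 0.55 / 6.9 × 100 = 7.971%.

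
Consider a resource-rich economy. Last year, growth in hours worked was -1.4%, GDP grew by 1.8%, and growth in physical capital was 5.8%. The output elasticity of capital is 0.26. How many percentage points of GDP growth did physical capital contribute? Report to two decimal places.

Contribution = share × growth = 0.26 × 5.8 = 1.508 pp.

1.51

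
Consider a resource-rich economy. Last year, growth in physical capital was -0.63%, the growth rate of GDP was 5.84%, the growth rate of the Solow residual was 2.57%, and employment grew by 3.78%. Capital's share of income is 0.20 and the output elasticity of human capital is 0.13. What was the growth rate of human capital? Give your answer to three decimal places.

Labor's share = 1 − 0.2 − 0.13 = 0.67.
gY = gA + 0.2×(-0.63) + 0.67×3.78 + 0.13×g.
0.13×g = 5.84 − 2.57 − 2.4066 = 0.8634.
g = 0.8634 / 0.13 = 6.64154%.

6.642%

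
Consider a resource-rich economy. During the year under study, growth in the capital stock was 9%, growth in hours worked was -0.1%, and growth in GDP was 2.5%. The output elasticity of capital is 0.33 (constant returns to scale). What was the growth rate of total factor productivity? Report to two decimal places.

Labor's share = 1 − 0.33 = 0.67.
The capital stock: 0.33 × 9 = 2.97 pp.
Hours worked: 0.67 × (-0.1) = -0.067 pp.
TFP growth = 2.5 − 2.903 = -0.403%.

-0.40%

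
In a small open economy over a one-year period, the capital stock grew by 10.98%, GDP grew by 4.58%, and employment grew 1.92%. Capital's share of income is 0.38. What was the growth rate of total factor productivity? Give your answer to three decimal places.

-0.783%

Labor's share = 1 − 0.38 = 0.62.
The capital stock: 0.38 × 10.98 = 4.1724 pp.
Employment: 0.62 × 1.92 = 1.1904 pp.
TFP growth = 4.58 − 5.3628 = -0.7828%.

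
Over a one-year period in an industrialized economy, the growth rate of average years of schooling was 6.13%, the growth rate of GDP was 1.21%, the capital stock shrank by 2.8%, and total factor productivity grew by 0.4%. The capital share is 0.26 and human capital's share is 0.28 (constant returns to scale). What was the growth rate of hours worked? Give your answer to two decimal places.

Labor's share = 1 − 0.26 − 0.28 = 0.46.
gY = gA + 0.26×(-2.8) + 0.28×6.13 + 0.46×g.
0.46×g = 1.21 − 0.4 − 0.9884 = -0.1784.
g = -0.1784 / 0.46 = -0.3878%.

-0.39%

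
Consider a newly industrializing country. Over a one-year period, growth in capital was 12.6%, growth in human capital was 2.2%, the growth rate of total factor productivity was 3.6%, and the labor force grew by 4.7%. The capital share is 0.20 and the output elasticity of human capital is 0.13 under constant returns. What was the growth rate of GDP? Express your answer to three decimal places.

Labor's share = 1 − 0.2 − 0.13 = 0.67.
Capital: 0.2 × 12.6 = 2.52 pp.
Human capital: 0.13 × 2.2 = 0.286 pp.
The labor force: 0.67 × 4.7 = 3.149 pp.
Output growth = 3.6 + 5.955 = 9.555%.

9.555%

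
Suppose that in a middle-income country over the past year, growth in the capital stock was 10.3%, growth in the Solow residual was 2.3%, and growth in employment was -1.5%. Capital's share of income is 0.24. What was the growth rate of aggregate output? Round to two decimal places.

Labor's share = 1 − 0.24 = 0.76.
The capital stock: 0.24 × 10.3 = 2.472 pp.
Employment: 0.76 × (-1.5) = -1.14 pp.
Output growth = 2.3 + 1.332 = 3.632%.

3.63%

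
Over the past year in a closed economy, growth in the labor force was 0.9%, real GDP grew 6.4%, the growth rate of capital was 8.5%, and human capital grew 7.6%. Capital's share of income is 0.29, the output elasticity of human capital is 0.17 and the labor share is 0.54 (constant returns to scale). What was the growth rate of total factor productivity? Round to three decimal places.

2.157%

Labor's share = 1 − 0.29 − 0.17 = 0.54.
Capital: 0.29 × 8.5 = 2.465 pp.
Human capital: 0.17 × 7.6 = 1.292 pp.
The labor force: 0.54 × 0.9 = 0.486 pp.
TFP growth = 6.4 − 4.243 = 2.157%.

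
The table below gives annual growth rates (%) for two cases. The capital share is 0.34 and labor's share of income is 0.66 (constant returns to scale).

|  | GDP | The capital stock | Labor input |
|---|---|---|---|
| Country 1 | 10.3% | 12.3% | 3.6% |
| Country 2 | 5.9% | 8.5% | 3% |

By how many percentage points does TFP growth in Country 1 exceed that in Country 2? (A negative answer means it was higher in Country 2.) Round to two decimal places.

2.71 percentage points

Labor's share = 1 − 0.34 = 0.66.
Country 1: TFP = 10.3 − 4.182 − 2.376 = 3.742%.
Country 2: TFP = 5.9 − 2.89 − 1.98 = 1.03%.
Difference = 3.742 − (1.03) = 2.712 pp.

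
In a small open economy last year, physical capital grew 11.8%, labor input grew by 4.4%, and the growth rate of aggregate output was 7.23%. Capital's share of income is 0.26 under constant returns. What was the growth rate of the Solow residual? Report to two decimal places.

0.91%

Labor's share = 1 − 0.26 = 0.74.
Physical capital: 0.26 × 11.8 = 3.068 pp.
Labor input: 0.74 × 4.4 = 3.256 pp.
TFP growth = 7.23 − 6.324 = 0.906%.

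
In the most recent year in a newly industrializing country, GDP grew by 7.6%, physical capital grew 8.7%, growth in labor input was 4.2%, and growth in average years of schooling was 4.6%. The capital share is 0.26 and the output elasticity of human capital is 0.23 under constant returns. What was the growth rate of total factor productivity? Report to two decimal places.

Labor's share = 1 − 0.26 − 0.23 = 0.51.
Physical capital: 0.26 × 8.7 = 2.262 pp.
Average years of schooling: 0.23 × 4.6 = 1.058 pp.
Labor input: 0.51 × 4.2 = 2.142 pp.
TFP growth = 7.6 − 5.462 = 2.138%.

2.14%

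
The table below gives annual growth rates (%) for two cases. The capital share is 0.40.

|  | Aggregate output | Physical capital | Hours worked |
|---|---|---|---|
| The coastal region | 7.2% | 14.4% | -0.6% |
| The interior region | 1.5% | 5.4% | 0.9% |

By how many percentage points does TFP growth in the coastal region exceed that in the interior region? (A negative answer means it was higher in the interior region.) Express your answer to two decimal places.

3.00 percentage points

Labor's share = 1 − 0.4 = 0.6.
The coastal region: TFP = 7.2 − 5.76 + 0.36 = 1.8%.
The interior region: TFP = 1.5 − 2.16 − 0.54 = -1.2%.
Difference = 1.8 − (-1.2) = 3 pp.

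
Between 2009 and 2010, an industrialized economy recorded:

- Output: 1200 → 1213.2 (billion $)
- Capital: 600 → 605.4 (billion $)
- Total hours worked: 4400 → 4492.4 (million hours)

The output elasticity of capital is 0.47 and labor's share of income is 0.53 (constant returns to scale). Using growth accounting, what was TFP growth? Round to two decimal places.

Output growth = (1213.2 − 1200) / 1200 = 1.1%.
Capital growth = (605.4 − 600) / 600 = 0.9%.
Total hours worked growth = (4492.4 − 4400) / 4400 = 2.1%.
Labor's share = 1 − 0.47 = 0.53.
Capital: 0.47 × 0.9 = 0.423 pp.
Total hours worked: 0.53 × 2.1 = 1.113 pp.
TFP growth = 1.1 − 1.536 = -0.436%.

-0.44%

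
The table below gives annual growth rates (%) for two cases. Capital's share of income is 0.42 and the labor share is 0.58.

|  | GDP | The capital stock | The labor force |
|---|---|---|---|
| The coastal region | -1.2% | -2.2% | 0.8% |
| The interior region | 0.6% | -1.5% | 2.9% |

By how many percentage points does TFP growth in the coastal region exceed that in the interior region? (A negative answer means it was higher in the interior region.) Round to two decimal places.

-0.29 percentage points

Labor's share = 1 − 0.42 = 0.58.
The coastal region: TFP = -1.2 + 0.924 − 0.464 = -0.74%.
The interior region: TFP = 0.6 + 0.63 − 1.682 = -0.452%.
Difference = -0.74 − (-0.452) = -0.288 pp.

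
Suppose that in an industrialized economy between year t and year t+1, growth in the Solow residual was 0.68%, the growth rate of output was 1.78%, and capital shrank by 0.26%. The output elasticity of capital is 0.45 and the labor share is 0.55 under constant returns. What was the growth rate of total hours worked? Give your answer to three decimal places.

Labor's share = 1 − 0.45 = 0.55.
gY = gA + 0.45×(-0.26) + 0.55×g.
0.55×g = 1.78 − 0.68 + 0.117 = 1.217.
g = 1.217 / 0.55 = 2.21273%.

Total hours worked growth was 2.213%.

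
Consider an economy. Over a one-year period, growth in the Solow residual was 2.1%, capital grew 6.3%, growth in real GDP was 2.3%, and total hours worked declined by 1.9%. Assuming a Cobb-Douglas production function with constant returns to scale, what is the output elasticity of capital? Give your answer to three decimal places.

gY = gA + α·gK + (1−α)·gL, so gY − gA − gL = α(gK − gL).
2.3 − 2.1 + 1.9 = α × (6.3 − (-1.9)).
2.1 = 8.2 α, so α = 0.2561.

The output elasticity of capital is 0.256.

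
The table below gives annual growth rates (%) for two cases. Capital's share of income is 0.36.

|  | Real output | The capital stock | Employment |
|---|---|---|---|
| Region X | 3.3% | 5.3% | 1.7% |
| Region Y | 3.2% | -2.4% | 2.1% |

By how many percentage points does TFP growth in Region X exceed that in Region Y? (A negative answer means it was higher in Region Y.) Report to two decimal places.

Labor's share = 1 − 0.36 = 0.64.
Region X: TFP = 3.3 − 1.908 − 1.088 = 0.304%.
Region Y: TFP = 3.2 + 0.864 − 1.344 = 2.72%.
Difference = 0.304 − (2.72) = -2.416 pp.

-2.42 percentage points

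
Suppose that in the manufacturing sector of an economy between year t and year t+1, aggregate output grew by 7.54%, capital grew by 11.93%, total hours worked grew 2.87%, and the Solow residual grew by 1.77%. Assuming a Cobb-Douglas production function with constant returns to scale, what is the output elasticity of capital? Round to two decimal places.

gY = gA + α·gK + (1−α)·gL, so gY − gA − gL = α(gK − gL).
7.54 − 1.77 − 2.87 = α × (11.93 − 2.87).
2.9 = 9.06 α, so α = 0.3201.

α = 0.32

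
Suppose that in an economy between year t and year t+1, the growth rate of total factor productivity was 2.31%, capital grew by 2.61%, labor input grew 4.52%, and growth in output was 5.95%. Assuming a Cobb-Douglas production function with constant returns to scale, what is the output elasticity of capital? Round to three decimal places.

gY = gA + α·gK + (1−α)·gL, so gY − gA − gL = α(gK − gL).
5.95 − 2.31 − 4.52 = α × (2.61 − 4.52).
-0.88 = -1.91 α, so α = 0.46073.

The output elasticity of capital is 0.461.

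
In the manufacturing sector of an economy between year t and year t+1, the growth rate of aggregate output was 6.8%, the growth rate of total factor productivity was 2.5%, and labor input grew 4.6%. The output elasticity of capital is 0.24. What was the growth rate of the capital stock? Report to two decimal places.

3.35%

Labor's share = 1 − 0.24 = 0.76.
gY = gA + 0.76×4.6 + 0.24×g.
0.24×g = 6.8 − 2.5 − 3.496 = 0.804.
g = 0.804 / 0.24 = 3.35%.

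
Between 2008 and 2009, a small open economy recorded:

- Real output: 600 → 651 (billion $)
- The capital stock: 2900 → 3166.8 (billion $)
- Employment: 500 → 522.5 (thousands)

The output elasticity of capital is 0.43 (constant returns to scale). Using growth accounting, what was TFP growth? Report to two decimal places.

1.98%

Real output growth = (651 − 600) / 600 = 8.5%.
The capital stock growth = (3166.8 − 2900) / 2900 = 9.2%.
Employment growth = (522.5 − 500) / 500 = 4.5%.
Labor's share = 1 − 0.43 = 0.57.
The capital stock: 0.43 × 9.2 = 3.956 pp.
Employment: 0.57 × 4.5 = 2.565 pp.
TFP growth = 8.5 − 6.521 = 1.979%.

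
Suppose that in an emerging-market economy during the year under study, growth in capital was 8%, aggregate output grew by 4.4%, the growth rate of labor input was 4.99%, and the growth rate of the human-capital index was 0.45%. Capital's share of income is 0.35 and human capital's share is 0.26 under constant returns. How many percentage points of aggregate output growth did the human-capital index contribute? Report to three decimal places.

Contribution = share × growth = 0.26 × 0.45 = 0.117 pp.

0.117 percentage points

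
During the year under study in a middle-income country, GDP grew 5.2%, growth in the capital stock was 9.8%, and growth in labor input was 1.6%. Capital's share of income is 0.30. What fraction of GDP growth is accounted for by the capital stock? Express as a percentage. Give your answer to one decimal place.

56.5%

The capital stock contributed 0.3 × 9.8 = 2.94 pp.
Share of growth = 2.94 / 5.2 × 100 = 56.538%.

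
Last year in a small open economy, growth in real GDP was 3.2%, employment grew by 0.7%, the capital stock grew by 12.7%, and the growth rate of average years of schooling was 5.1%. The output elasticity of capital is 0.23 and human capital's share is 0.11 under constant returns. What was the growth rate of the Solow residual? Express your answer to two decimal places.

Labor's share = 1 − 0.23 − 0.11 = 0.66.
The capital stock: 0.23 × 12.7 = 2.921 pp.
Average years of schooling: 0.11 × 5.1 = 0.561 pp.
Employment: 0.66 × 0.7 = 0.462 pp.
TFP growth = 3.2 − 3.944 = -0.744%.

-0.74%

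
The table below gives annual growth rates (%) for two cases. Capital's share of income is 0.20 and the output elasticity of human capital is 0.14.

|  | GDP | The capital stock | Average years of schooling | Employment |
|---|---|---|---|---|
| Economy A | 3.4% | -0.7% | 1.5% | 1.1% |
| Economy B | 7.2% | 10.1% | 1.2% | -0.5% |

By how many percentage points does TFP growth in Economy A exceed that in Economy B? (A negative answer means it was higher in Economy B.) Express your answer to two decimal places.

-2.74 percentage points

Labor's share = 1 − 0.2 − 0.14 = 0.66.
Economy A: TFP = 3.4 + 0.14 − 0.21 − 0.726 = 2.604%.
Economy B: TFP = 7.2 − 2.02 − 0.168 + 0.33 = 5.342%.
Difference = 2.604 − (5.342) = -2.738 pp.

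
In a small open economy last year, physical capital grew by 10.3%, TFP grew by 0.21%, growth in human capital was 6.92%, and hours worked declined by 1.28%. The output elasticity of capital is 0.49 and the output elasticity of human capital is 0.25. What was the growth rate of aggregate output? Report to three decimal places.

Labor's share = 1 − 0.49 − 0.25 = 0.26.
Physical capital: 0.49 × 10.3 = 5.047 pp.
Human capital: 0.25 × 6.92 = 1.73 pp.
Hours worked: 0.26 × (-1.28) = -0.3328 pp.
Output growth = 0.21 + 6.4442 = 6.6542%.

6.654%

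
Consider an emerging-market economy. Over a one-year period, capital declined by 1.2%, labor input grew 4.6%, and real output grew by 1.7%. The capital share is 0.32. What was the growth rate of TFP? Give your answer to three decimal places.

-1.044%

Labor's share = 1 − 0.32 = 0.68.
Capital: 0.32 × (-1.2) = -0.384 pp.
Labor input: 0.68 × 4.6 = 3.128 pp.
TFP growth = 1.7 − 2.744 = -1.044%.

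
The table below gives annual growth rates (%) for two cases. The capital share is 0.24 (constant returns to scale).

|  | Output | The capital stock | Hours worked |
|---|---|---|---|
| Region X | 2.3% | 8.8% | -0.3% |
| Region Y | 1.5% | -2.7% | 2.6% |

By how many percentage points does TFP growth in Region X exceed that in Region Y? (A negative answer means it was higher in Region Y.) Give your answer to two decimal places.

Labor's share = 1 − 0.24 = 0.76.
Region X: TFP = 2.3 − 2.112 + 0.228 = 0.416%.
Region Y: TFP = 1.5 + 0.648 − 1.976 = 0.172%.
Difference = 0.416 − (0.172) = 0.244 pp.

0.24 percentage points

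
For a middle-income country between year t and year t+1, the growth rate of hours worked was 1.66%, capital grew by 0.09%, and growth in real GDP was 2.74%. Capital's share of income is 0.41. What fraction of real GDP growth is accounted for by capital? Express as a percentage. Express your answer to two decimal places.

Capital contributed 0.41 × 0.09 = 0.0369 pp.
Share of growth = 0.0369 / 2.74 × 100 = 1.3467%.

1.35%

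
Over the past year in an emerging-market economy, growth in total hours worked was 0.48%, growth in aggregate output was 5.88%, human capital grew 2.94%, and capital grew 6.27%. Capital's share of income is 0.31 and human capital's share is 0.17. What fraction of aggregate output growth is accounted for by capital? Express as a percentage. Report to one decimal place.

Capital contributed 0.31 × 6.27 = 1.9437 pp.
Share of growth = 1.9437 / 5.88 × 100 = 33.056%.

Capital accounted for 33.1% of growth.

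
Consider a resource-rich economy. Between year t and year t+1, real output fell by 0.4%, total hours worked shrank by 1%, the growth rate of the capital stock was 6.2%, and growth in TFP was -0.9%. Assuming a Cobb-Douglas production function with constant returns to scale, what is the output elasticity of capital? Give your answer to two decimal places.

gY = gA + α·gK + (1−α)·gL, so gY − gA − gL = α(gK − gL).
-0.4 + 0.9 + 1 = α × (6.2 − (-1)).
1.5 = 7.2 α, so α = 0.2083.

0.21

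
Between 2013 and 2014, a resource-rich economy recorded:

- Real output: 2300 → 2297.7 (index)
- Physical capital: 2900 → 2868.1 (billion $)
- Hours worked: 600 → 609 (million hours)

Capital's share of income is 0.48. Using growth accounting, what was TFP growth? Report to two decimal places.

-0.35%

Real output growth = (2297.7 − 2300) / 2300 = -0.1%.
Physical capital growth = (2868.1 − 2900) / 2900 = -1.1%.
Hours worked growth = (609 − 600) / 600 = 1.5%.
Labor's share = 1 − 0.48 = 0.52.
Physical capital: 0.48 × (-1.1) = -0.528 pp.
Hours worked: 0.52 × 1.5 = 0.78 pp.
TFP growth = -0.1 − 0.252 = -0.352%.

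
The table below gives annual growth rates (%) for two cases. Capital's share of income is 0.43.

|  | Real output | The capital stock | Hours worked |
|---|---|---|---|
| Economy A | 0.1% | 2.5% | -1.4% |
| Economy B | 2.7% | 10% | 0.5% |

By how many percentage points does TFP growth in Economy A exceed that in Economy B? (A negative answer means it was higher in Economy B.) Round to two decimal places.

1.71 percentage points

Labor's share = 1 − 0.43 = 0.57.
Economy A: TFP = 0.1 − 1.075 + 0.798 = -0.177%.
Economy B: TFP = 2.7 − 4.3 − 0.285 = -1.885%.
Difference = -0.177 − (-1.885) = 1.708 pp.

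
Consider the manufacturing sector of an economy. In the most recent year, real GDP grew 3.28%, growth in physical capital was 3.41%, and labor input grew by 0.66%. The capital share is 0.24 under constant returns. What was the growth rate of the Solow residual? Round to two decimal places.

Labor's share = 1 − 0.24 = 0.76.
Physical capital: 0.24 × 3.41 = 0.8184 pp.
Labor input: 0.76 × 0.66 = 0.5016 pp.
TFP growth = 3.28 − 1.32 = 1.96%.

1.96%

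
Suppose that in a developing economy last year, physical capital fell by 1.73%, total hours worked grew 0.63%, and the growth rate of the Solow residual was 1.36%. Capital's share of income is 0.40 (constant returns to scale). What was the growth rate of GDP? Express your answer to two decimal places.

Labor's share = 1 − 0.4 = 0.6.
Physical capital: 0.4 × (-1.73) = -0.692 pp.
Total hours worked: 0.6 × 0.63 = 0.378 pp.
Output growth = 1.36 + (-0.314) = 1.046%.

1.05%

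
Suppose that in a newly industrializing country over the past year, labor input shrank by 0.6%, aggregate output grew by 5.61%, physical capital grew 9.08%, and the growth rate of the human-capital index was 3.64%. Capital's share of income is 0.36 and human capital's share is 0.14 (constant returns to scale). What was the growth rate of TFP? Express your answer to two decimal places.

Labor's share = 1 − 0.36 − 0.14 = 0.5.
Physical capital: 0.36 × 9.08 = 3.2688 pp.
The human-capital index: 0.14 × 3.64 = 0.5096 pp.
Labor input: 0.5 × (-0.6) = -0.3 pp.
TFP growth = 5.61 − 3.4784 = 2.1316%.

2.13%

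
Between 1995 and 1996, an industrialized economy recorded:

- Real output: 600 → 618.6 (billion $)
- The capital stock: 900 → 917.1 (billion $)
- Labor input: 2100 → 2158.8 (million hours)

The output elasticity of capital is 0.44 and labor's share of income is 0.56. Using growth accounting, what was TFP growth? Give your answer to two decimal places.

TFP growth was 0.70%.

Real output growth = (618.6 − 600) / 600 = 3.1%.
The capital stock growth = (917.1 − 900) / 900 = 1.9%.
Labor input growth = (2158.8 − 2100) / 2100 = 2.8%.
Labor's share = 1 − 0.44 = 0.56.
The capital stock: 0.44 × 1.9 = 0.836 pp.
Labor input: 0.56 × 2.8 = 1.568 pp.
TFP growth = 3.1 − 2.404 = 0.696%.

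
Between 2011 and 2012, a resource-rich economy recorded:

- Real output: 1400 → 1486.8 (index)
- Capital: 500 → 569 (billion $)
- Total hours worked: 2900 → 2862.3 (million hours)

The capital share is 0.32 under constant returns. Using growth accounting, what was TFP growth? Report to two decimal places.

TFP growth was 2.67%.

Real output growth = (1486.8 − 1400) / 1400 = 6.2%.
Capital growth = (569 − 500) / 500 = 13.8%.
Total hours worked growth = (2862.3 − 2900) / 2900 = -1.3%.
Labor's share = 1 − 0.32 = 0.68.
Capital: 0.32 × 13.8 = 4.416 pp.
Total hours worked: 0.68 × (-1.3) = -0.884 pp.
TFP growth = 6.2 − 3.532 = 2.668%.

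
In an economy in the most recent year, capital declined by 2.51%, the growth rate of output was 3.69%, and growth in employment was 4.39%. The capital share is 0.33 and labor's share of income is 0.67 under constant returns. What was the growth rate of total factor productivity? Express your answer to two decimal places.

Total factor productivity growth was 1.58%.

Labor's share = 1 − 0.33 = 0.67.
Capital: 0.33 × (-2.51) = -0.8283 pp.
Employment: 0.67 × 4.39 = 2.9413 pp.
TFP growth = 3.69 − 2.113 = 1.577%.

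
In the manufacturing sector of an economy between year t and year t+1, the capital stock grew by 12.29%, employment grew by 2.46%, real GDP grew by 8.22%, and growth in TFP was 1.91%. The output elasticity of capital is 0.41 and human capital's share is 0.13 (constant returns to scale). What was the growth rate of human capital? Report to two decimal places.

Human capital growth was 1.07%.

Labor's share = 1 − 0.41 − 0.13 = 0.46.
gY = gA + 0.41×12.29 + 0.46×2.46 + 0.13×g.
0.13×g = 8.22 − 1.91 − 6.1705 = 0.1395.
g = 0.1395 / 0.13 = 1.0731%.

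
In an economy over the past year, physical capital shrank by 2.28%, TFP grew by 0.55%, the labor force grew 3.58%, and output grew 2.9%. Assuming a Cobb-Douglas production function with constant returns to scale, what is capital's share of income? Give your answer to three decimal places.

gY = gA + α·gK + (1−α)·gL, so gY − gA − gL = α(gK − gL).
2.9 − 0.55 − 3.58 = α × (-2.28 − 3.58).
-1.23 = -5.86 α, so α = 0.2099.

0.210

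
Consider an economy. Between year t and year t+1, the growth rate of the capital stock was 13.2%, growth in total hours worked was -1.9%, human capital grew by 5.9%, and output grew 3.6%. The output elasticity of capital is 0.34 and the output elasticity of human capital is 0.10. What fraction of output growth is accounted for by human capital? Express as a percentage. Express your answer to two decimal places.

Human capital contributed 0.1 × 5.9 = 0.59 pp.
Share of growth = 0.59 / 3.6 × 100 = 16.3889%.

16.39%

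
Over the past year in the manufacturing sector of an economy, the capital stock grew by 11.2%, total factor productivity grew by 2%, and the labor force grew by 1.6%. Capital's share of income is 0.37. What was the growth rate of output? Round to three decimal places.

7.152%

Labor's share = 1 − 0.37 = 0.63.
The capital stock: 0.37 × 11.2 = 4.144 pp.
The labor force: 0.63 × 1.6 = 1.008 pp.
Output growth = 2 + 5.152 = 7.152%.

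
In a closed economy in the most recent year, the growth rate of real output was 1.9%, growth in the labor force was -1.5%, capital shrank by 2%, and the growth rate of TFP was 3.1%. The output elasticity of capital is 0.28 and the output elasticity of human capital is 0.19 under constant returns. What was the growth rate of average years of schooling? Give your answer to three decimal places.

Average years of schooling growth was 0.816%.

Labor's share = 1 − 0.28 − 0.19 = 0.53.
gY = gA + 0.28×(-2) + 0.53×(-1.5) + 0.19×g.
0.19×g = 1.9 − 3.1 + 1.355 = 0.155.
g = 0.155 / 0.19 = 0.81579%.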